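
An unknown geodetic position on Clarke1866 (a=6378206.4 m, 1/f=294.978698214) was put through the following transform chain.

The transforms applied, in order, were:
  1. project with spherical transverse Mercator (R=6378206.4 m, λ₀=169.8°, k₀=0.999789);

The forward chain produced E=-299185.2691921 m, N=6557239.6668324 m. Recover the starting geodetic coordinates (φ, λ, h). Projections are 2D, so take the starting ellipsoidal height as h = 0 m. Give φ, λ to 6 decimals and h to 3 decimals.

start: E=-299185.2692, N=6557239.6668 m
→ tm⁻¹: φ=58.81212500°, λ=164.60564200°

φ=58.812125°, λ=164.605642°, h=0.000 m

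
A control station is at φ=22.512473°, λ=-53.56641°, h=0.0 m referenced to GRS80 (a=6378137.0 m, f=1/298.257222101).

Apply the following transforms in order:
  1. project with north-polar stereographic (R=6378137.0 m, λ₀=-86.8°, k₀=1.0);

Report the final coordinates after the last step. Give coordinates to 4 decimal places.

start: φ=22.512473°, λ=-53.566410°, h=0.000 m
→ stereo (R=6378137.0, λ₀=-86.8°): E=4670218.4182, N=-7127718.1930

E=4670218.4182 m, N=-7127718.1930 m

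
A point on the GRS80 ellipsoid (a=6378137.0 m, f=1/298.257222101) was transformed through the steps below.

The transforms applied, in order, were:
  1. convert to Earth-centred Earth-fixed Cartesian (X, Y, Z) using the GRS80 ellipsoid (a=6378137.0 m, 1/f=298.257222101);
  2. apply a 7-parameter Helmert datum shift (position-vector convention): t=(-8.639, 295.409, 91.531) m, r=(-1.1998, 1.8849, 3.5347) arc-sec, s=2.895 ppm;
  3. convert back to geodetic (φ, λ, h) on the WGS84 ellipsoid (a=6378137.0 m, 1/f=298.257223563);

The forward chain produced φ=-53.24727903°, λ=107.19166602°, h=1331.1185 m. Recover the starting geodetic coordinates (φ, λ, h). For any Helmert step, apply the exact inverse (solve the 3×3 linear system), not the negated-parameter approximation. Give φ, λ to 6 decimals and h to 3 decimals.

φ=-53.249658°, λ=107.191072°, h=1215.582 m

start: φ=-53.247279°, λ=107.191666°, h=1331.119 m
→ ECEF (a=6378137.000, f=1/298.257223563): X=-1130688.5338, Y=3654546.1798, Z=-5088124.1012
→ Helmert⁻¹: X=-1130567.5019, Y=3654289.1629, Z=-5088189.9771
→ geod (Bowring, a=6378137.000): φ=-53.24965800°, λ=107.19107200°, h=1215.5820 m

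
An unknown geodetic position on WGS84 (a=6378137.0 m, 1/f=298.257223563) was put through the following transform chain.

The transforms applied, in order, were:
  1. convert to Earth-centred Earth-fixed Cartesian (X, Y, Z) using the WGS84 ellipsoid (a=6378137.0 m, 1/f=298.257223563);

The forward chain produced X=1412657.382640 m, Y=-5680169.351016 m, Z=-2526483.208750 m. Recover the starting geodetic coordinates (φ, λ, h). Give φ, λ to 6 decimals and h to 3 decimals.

φ=-23.487374°, λ=-76.033888°, h=425.397 m

start: X=1412657.3826, Y=-5680169.3510, Z=-2526483.2088 m
→ geod (Bowring, a=6378137.000): φ=-23.48737400°, λ=-76.03388800°, h=425.3970 m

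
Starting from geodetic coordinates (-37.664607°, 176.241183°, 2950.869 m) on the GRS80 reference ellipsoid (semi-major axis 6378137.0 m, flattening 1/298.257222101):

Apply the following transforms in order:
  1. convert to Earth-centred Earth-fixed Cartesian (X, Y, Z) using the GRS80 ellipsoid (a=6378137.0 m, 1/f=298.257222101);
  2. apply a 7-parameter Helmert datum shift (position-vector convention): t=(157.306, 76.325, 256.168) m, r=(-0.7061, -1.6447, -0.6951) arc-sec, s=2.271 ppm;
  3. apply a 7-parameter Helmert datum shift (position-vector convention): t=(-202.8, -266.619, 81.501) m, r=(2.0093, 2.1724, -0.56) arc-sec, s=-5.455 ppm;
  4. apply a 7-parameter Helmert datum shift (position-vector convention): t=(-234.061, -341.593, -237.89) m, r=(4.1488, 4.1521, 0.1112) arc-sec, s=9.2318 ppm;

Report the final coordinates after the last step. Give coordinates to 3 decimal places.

start: φ=-37.664607°, λ=176.241183°, h=2950.869 m
→ ECEF (a=6378137.000, f=1/298.257222101): X=-5046718.4229, Y=331559.3632, Z=-3877845.3639
→ Helmert 7p (PV): X=-5046540.5397, Y=331640.1734, Z=-3877639.3787
→ Helmert 7p (PV): X=-5046755.7499, Y=331423.2196, Z=-3877480.3443
→ Helmert 7p (PV): X=-5047114.6344, Y=331159.9576, Z=-3877645.7722

X=-5047114.634 m, Y=331159.958 m, Z=-3877645.772 m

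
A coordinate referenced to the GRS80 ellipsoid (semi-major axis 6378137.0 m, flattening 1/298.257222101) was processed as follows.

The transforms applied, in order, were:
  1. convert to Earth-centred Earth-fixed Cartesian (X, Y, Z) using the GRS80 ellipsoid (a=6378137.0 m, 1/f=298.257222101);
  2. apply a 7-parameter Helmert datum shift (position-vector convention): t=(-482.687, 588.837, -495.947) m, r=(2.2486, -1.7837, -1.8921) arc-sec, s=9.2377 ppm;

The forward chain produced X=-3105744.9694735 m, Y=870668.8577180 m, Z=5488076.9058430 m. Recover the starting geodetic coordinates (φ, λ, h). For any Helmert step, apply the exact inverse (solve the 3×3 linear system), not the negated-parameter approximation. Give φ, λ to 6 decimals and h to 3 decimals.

start: X=-3105744.9695, Y=870668.8577, Z=5488076.9058 m
→ Helmert⁻¹: X=-3105194.1160, Y=870103.3322, Z=5488539.5186
→ geod (Bowring, a=6378137.000): φ=59.73131900°, λ=164.34665000°, h=3577.7350 m

φ=59.731319°, λ=164.346650°, h=3577.735 m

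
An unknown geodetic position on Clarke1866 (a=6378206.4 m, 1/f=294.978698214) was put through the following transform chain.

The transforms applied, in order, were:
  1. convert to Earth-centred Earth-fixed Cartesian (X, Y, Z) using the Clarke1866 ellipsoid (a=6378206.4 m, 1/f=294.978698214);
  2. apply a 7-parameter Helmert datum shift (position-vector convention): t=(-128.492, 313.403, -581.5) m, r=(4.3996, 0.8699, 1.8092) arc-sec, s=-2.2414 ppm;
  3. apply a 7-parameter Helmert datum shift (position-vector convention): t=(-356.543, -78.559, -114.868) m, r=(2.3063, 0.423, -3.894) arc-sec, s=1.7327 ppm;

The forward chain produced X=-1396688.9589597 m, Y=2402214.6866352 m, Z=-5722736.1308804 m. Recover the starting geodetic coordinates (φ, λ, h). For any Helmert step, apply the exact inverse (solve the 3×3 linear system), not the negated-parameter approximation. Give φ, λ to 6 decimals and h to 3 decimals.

φ=-64.255842°, λ=120.170111°, h=179.082 m

start: X=-1396688.9590, Y=2402214.6866, Z=-5722736.1309 m
→ Helmert⁻¹: X=-1396363.6110, Y=2402198.7354, Z=-5722641.0705
→ Helmert⁻¹: X=-1396193.0495, Y=2401780.9101, Z=-5722129.5139
→ geod (Bowring, a=6378206.400): φ=-64.25584200°, λ=120.17011100°, h=179.0820 m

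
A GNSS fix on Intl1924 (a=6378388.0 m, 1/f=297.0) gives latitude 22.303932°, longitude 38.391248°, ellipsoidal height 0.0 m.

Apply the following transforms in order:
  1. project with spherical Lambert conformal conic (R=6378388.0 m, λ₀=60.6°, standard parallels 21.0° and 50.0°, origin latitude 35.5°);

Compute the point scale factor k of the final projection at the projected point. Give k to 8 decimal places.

0.99467280

start: φ=22.303932°, λ=38.391248°, h=0.000 m
→ into lcc (λ₀=60.6°): φ=22.30393200°, λ−λ₀=-22.20875200°
scale k = 0.99467280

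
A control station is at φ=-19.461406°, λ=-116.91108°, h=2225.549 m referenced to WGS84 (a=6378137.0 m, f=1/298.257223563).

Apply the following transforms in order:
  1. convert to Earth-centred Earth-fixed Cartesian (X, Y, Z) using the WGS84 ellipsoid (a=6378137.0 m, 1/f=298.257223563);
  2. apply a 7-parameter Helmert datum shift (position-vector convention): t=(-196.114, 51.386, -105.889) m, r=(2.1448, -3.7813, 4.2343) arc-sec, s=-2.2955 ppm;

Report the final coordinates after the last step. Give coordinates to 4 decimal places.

start: φ=-19.461406°, λ=-116.911080°, h=2225.549 m
→ ECEF (a=6378137.000, f=1/298.257223563): X=-2723818.5641, Y=-5366367.4085, Z=-2112316.0892
→ Helmert 7p (PV): X=-2723859.5391, Y=-5366337.6553, Z=-2112522.8639

X=-2723859.5391 m, Y=-5366337.6553 m, Z=-2112522.8639 m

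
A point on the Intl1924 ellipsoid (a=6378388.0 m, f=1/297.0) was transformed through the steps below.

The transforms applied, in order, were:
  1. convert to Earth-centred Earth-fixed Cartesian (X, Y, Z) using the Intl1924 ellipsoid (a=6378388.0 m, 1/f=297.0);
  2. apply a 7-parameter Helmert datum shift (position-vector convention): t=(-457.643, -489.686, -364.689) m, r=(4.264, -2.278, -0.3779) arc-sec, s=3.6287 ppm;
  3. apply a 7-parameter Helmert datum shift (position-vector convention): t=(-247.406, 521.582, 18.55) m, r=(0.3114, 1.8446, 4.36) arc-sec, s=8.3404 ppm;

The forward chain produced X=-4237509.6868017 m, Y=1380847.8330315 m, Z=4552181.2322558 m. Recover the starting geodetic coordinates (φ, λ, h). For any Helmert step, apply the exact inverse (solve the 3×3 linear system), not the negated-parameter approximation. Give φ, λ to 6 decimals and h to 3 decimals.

φ=45.805831°, λ=161.946327°, h=2983.586 m

start: X=-4237509.6868, Y=1380847.8330, Z=4552181.2323 m
→ Helmert⁻¹: X=-4237238.4704, Y=1380411.1772, Z=4552084.7386
→ Helmert⁻¹: X=-4236717.7060, Y=1380982.2006, Z=4552451.1504
→ geod (Bowring, a=6378388.000): φ=45.80583100°, λ=161.94632700°, h=2983.5860 m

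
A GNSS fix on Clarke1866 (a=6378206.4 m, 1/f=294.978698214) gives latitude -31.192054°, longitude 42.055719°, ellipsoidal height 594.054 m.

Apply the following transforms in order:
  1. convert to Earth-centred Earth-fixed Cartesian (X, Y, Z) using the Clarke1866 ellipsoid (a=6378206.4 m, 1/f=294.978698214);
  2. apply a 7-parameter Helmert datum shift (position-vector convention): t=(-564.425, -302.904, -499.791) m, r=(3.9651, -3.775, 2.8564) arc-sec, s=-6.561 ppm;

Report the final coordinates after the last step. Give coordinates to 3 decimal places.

start: φ=-31.192054°, λ=42.055719°, h=594.054 m
→ ECEF (a=6378206.400, f=1/294.978698214): X=4055215.6820, Y=3658479.6750, Z=-3284257.5601
→ Helmert 7p (PV): X=4054634.0948, Y=3658272.0589, Z=-3284591.2584

X=4054634.095 m, Y=3658272.059 m, Z=-3284591.258 m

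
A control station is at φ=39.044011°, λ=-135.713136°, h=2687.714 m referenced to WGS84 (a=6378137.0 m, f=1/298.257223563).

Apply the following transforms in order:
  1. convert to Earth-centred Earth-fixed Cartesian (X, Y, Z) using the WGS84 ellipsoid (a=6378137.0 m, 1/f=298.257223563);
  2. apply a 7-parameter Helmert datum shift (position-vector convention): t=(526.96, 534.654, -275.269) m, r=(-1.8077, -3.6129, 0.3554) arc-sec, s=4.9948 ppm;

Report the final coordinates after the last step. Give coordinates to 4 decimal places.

X=-3551858.9491 m, Y=-3464412.4755 m, Z=3997518.7966 m

start: φ=39.044011°, λ=-135.713136°, h=2687.714 m
→ ECEF (a=6378137.000, f=1/298.257223563): X=-3552304.1111, Y=-3464958.7388, Z=3997805.9522
→ Helmert 7p (PV): X=-3551858.9491, Y=-3464412.4755, Z=3997518.7966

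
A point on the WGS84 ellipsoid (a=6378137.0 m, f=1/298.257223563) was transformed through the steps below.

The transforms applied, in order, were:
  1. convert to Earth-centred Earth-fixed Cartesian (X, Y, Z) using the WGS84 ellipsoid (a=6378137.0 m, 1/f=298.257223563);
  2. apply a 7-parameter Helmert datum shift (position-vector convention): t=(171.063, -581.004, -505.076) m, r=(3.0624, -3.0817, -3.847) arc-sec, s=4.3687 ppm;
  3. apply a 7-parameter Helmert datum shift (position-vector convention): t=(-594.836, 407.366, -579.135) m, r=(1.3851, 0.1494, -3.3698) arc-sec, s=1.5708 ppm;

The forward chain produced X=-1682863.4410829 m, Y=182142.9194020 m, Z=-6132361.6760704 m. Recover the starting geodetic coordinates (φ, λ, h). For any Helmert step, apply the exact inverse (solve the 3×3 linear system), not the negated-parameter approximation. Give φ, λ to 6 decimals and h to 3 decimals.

start: X=-1682863.4411, Y=182142.9194, Z=-6132361.6761 m
→ Helmert⁻¹: X=-1682264.4892, Y=181666.6085, Z=-6131775.3477
→ Helmert⁻¹: X=-1682523.2025, Y=182124.4061, Z=-6131221.0524
→ geod (Bowring, a=6378137.000): φ=-74.66771500°, λ=173.82208300°, h=2238.0820 m

φ=-74.667715°, λ=173.822083°, h=2238.082 m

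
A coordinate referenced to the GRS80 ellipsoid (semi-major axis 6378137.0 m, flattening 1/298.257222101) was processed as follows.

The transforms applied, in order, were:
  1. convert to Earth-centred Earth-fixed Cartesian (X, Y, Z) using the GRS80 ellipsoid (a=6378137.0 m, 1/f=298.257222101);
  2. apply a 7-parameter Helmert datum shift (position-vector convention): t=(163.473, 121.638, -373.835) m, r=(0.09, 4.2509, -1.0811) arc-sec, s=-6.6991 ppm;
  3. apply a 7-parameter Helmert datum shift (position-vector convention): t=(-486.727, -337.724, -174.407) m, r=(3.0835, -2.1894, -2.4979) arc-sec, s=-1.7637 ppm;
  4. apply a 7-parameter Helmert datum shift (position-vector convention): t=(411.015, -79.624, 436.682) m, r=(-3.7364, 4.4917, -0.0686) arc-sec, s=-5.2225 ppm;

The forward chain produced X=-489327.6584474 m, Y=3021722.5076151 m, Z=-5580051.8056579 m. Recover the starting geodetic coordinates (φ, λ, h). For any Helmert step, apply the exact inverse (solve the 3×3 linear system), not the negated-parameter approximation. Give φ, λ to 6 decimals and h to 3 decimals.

start: X=-489327.6584, Y=3021722.5076, Z=-5580051.8057 m
→ Helmert⁻¹: X=-489620.7137, Y=3021918.8381, Z=-5580473.5533
→ Helmert⁻¹: X=-489230.6810, Y=3022172.5459, Z=-5580348.9745
→ Helmert⁻¹: X=-489298.2738, Y=3022066.1538, Z=-5580023.9231
→ geod (Bowring, a=6378137.000): φ=-61.41101800°, λ=99.19686600°, h=2984.4070 m

φ=-61.411018°, λ=99.196866°, h=2984.407 m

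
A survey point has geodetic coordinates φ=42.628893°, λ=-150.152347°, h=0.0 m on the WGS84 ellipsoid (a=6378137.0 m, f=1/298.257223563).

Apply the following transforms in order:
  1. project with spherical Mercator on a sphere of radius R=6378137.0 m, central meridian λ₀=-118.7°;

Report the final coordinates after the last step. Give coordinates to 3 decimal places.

start: φ=42.628893°, λ=-150.152347°, h=0.000 m
→ merc (R=6378137.0, λ₀=-118.7°): E=-3501259.2523, N=5255655.0884

E=-3501259.252 m, N=5255655.088 m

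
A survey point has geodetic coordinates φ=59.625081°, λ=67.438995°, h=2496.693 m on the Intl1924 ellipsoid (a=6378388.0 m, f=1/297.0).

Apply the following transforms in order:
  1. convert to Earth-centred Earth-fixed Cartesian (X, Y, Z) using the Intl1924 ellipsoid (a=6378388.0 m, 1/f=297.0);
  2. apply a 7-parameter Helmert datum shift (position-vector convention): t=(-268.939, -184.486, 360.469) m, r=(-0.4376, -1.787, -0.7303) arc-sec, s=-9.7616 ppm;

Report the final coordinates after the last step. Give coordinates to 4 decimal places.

start: φ=59.625081°, λ=67.438995°, h=2496.693 m
→ ECEF (a=6378388.000, f=1/297.0): X=1241021.7342, Y=2987091.8005, Z=5481745.7742
→ Helmert 7p (PV): X=1240703.7656, Y=2986885.3915, Z=5482057.1470

X=1240703.7656 m, Y=2986885.3915 m, Z=5482057.1470 m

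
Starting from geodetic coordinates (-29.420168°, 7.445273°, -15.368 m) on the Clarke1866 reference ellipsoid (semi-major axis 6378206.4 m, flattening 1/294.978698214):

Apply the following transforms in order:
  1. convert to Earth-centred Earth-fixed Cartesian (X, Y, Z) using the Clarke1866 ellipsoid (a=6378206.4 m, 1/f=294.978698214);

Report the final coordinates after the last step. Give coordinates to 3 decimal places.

X=5513330.304 m, Y=720486.954 m, Z=-3114371.443 m

start: φ=-29.420168°, λ=7.445273°, h=-15.368 m
→ ECEF (a=6378206.400, f=1/294.978698214): X=5513330.3038, Y=720486.9541, Z=-3114371.4426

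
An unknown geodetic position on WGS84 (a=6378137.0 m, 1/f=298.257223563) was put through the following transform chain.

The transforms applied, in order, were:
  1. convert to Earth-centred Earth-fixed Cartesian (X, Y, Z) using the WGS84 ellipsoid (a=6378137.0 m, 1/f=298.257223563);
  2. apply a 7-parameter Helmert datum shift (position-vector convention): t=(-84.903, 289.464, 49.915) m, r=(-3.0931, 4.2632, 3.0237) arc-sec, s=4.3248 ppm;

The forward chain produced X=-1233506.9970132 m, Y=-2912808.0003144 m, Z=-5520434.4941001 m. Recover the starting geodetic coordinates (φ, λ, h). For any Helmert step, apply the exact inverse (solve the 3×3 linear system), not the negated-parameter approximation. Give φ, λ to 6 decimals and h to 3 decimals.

φ=-60.352537°, λ=-112.947598°, h=596.424 m

start: X=-1233506.9970, Y=-2912808.0003, Z=-5520434.4941 m
→ Helmert⁻¹: X=-1233345.3606, Y=-2912984.0012, Z=-5520529.7081
→ geod (Bowring, a=6378137.000): φ=-60.35253700°, λ=-112.94759800°, h=596.4240 m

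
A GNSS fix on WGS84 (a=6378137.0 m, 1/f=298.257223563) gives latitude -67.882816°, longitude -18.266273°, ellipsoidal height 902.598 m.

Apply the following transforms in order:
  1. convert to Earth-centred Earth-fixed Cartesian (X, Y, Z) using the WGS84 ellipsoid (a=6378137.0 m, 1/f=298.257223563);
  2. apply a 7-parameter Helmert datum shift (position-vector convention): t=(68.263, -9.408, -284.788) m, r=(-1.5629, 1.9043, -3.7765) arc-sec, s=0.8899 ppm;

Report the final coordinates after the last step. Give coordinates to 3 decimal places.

start: φ=-67.882816°, λ=-18.266273°, h=902.598 m
→ ECEF (a=6378137.000, f=1/298.257223563): X=2287278.7917, Y=-754951.7650, Z=-5887020.6520
→ Helmert 7p (PV): X=2287280.9169, Y=-755048.3296, Z=-5887326.0754

X=2287280.917 m, Y=-755048.330 m, Z=-5887326.075 m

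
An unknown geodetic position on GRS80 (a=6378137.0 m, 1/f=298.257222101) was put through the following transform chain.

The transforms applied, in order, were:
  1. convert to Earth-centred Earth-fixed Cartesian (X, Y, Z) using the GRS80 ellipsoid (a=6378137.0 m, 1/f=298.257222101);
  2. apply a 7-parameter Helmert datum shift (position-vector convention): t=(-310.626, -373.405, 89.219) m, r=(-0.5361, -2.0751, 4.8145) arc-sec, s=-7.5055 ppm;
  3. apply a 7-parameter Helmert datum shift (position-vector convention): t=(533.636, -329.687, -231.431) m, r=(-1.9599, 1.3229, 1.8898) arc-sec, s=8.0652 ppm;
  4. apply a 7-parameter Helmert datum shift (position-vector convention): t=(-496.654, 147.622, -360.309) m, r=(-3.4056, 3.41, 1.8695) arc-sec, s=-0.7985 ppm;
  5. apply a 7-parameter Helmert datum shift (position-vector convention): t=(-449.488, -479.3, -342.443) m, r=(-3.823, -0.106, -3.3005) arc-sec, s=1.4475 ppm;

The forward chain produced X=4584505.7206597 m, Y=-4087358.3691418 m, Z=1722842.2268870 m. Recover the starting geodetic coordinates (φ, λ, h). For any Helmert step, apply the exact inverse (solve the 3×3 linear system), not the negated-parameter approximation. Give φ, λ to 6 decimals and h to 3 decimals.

φ=15.775660°, λ=-41.709363°, h=2566.375 m

start: X=4584505.7207, Y=-4087358.3691, Z=1722842.2269 m
→ Helmert⁻¹: X=4585014.8520, Y=-4086831.7241, Z=1723104.0722
→ Helmert⁻¹: X=4585449.6314, Y=-4087052.6261, Z=1723474.0842
→ Helmert⁻¹: X=4584830.5196, Y=-4086748.3636, Z=1723682.1868
→ Helmert⁻¹: X=4585097.5143, Y=-4086517.1312, Z=1723549.1554
→ geod (Bowring, a=6378137.000): φ=15.77566000°, λ=-41.70936300°, h=2566.3750 m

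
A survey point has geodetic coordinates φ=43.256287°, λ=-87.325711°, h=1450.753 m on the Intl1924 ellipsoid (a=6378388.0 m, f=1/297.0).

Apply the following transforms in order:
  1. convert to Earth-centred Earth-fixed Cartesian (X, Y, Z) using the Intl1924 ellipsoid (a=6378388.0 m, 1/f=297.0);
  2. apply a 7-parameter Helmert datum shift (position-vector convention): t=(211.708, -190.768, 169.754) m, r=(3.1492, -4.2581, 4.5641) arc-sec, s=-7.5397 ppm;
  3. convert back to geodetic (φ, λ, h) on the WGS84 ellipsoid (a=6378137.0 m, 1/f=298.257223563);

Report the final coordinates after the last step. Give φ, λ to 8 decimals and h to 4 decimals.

start: φ=43.256287°, λ=-87.325711°, h=1450.753 m
→ ECEF (a=6378388.000, f=1/297.0): X=217136.0503, Y=-4648691.0860, Z=4349351.9495
→ Helmert 7p (PV): X=217359.1970, Y=-4648908.4040, Z=4349422.4187
→ geod (Bowring, a=6378137.000): φ=43.25452553°, λ=-87.32309164°, h=1872.9028 m

φ=43.25452553°, λ=-87.32309164°, h=1872.9028 m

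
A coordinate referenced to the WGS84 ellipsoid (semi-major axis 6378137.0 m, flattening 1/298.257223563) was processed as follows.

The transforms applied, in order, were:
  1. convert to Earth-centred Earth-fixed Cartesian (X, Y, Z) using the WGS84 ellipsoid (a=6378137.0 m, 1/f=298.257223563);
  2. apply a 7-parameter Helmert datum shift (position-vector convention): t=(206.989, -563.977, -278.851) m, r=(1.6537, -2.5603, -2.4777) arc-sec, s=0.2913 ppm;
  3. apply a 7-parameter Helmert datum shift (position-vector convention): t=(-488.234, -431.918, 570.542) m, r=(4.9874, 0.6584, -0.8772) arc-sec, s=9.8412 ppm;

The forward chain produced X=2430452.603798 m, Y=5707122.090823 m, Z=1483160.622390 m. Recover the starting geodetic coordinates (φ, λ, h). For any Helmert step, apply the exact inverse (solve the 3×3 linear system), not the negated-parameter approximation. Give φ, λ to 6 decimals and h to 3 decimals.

start: X=2430452.6038, Y=5707122.0908, Z=1483160.6224 m
→ Helmert⁻¹: X=2430887.9097, Y=5707544.0232, Z=1482445.2434
→ Helmert⁻¹: X=2430630.0487, Y=5708147.4216, Z=1482647.7275
→ geod (Bowring, a=6378137.000): φ=13.52762000°, λ=66.93483800°, h=1828.8690 m

φ=13.527620°, λ=66.934838°, h=1828.869 m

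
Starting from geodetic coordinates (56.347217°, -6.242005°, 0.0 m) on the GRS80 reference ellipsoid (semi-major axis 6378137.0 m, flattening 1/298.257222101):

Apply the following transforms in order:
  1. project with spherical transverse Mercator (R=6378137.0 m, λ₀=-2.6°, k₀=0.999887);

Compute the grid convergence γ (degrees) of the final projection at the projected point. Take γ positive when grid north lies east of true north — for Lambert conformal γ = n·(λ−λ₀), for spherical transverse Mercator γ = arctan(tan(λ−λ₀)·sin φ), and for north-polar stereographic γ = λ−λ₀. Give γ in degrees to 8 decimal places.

start: φ=56.347217°, λ=-6.242005°, h=0.000 m
→ into tm (λ₀=-2.6°): φ=56.34721700°, λ−λ₀=-3.64200500°
convergence γ = -3.03289914°

-3.03289914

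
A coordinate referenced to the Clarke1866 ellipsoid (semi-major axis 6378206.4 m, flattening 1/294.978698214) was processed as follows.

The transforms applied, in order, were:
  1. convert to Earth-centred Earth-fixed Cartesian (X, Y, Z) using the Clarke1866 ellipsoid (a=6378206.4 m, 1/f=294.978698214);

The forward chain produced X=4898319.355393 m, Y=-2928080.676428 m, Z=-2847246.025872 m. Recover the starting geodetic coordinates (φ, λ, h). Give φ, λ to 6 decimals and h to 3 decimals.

start: X=4898319.3554, Y=-2928080.6764, Z=-2847246.0259 m
→ geod (Bowring, a=6378206.400): φ=-26.67141200°, λ=-30.86982200°, h=3737.8560 m

φ=-26.671412°, λ=-30.869822°, h=3737.856 m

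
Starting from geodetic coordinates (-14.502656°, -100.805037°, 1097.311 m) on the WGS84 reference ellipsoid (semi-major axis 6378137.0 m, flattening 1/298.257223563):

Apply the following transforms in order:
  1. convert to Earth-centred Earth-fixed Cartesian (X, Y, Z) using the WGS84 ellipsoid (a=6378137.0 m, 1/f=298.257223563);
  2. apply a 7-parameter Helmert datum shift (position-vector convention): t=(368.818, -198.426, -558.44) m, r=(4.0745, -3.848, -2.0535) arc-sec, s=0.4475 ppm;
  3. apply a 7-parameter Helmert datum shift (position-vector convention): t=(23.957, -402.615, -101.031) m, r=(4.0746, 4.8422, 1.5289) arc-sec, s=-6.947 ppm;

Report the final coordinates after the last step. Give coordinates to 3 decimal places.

start: φ=-14.502656°, λ=-100.805037°, h=1097.311 m
→ ECEF (a=6378137.000, f=1/298.257223563): X=-1158037.1300, Y=-6067745.0905, Z=-1587159.5871
→ Helmert 7p (PV): X=-1157699.6291, Y=-6067903.3505, Z=-1587860.2019
→ Helmert 7p (PV): X=-1157659.9284, Y=-6068241.0262, Z=-1588042.8904

X=-1157659.928 m, Y=-6068241.026 m, Z=-1588042.890 m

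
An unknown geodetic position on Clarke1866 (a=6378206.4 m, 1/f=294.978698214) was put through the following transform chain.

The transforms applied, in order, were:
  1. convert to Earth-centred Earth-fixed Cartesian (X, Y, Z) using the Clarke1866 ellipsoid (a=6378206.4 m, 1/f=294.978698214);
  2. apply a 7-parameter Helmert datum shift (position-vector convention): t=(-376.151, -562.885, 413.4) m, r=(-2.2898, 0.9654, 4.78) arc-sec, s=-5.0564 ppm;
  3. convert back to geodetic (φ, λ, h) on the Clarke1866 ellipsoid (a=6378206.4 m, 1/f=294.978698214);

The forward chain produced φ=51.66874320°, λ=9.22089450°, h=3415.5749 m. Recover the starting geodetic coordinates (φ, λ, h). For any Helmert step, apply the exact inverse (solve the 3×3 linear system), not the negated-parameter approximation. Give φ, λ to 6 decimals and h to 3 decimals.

start: φ=51.668743°, λ=9.220894°, h=3415.575 m
→ ECEF (a=6378206.400, f=1/294.978698214): X=3914939.3659, Y=635547.0458, Z=4982503.4327
→ Helmert⁻¹: X=3915326.7340, Y=635967.1050, Z=4982140.6096
→ geod (Bowring, a=6378206.400): φ=51.66355300°, λ=9.22598700°, h=3409.8890 m

φ=51.663553°, λ=9.225987°, h=3409.889 m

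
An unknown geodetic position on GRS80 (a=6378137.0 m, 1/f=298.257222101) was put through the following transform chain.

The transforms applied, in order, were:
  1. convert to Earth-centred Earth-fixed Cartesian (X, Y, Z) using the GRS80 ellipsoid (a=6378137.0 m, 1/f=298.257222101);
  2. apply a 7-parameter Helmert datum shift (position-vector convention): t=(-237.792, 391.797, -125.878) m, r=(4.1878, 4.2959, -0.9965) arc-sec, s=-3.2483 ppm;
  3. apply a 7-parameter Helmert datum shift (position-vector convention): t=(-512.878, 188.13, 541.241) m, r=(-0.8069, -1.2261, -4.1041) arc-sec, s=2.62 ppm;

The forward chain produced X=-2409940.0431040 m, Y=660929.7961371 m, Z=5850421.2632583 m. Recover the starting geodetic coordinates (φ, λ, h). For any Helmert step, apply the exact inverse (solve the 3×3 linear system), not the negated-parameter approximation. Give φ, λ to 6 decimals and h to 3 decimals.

φ=67.014290°, λ=164.671722°, h=1007.002 m

start: X=-2409940.0431, Y=660929.7961, Z=5850421.2633 m
→ Helmert⁻¹: X=-2409399.2245, Y=660669.1101, Z=5849881.6023
→ Helmert⁻¹: X=-2409294.2864, Y=660386.5901, Z=5849962.8965
→ geod (Bowring, a=6378137.000): φ=67.01429000°, λ=164.67172200°, h=1007.0020 m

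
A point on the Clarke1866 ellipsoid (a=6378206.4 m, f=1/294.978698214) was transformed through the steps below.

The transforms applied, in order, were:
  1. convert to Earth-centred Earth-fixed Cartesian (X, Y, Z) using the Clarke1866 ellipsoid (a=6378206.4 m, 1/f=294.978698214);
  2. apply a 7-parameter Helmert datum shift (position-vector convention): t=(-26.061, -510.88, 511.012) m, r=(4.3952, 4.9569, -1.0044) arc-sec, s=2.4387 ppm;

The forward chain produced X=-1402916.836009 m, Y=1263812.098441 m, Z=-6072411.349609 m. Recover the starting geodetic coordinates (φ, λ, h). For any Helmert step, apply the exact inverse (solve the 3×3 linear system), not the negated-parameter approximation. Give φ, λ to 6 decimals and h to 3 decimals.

start: X=-1402916.8360, Y=1263812.0984, Z=-6072411.3496 m
→ Helmert⁻¹: X=-1402747.5658, Y=1264183.6585, Z=-6072968.2000
→ geod (Bowring, a=6378206.400): φ=-72.83726900°, λ=137.97420300°, h=1298.9150 m

φ=-72.837269°, λ=137.974203°, h=1298.915 m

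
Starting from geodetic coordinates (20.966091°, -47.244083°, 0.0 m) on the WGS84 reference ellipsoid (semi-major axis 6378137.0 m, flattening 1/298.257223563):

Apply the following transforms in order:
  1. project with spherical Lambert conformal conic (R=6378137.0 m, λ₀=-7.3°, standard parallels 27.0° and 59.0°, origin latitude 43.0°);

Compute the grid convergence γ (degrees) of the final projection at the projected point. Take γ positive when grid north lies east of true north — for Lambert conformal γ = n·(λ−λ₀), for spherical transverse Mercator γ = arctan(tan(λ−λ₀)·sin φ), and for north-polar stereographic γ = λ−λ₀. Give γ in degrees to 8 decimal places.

start: φ=20.966091°, λ=-47.244083°, h=0.000 m
→ into lcc (λ₀=-7.3°): φ=20.96609100°, λ−λ₀=-39.94408300°
convergence γ = -27.61398522°

-27.61398522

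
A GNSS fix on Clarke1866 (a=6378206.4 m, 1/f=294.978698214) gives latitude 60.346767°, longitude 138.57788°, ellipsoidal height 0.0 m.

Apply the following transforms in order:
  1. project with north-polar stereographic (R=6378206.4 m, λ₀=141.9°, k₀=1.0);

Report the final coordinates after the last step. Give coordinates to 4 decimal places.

E=-195679.6459 m, N=-3371055.5011 m

start: φ=60.346767°, λ=138.577880°, h=0.000 m
→ stereo (R=6378206.4, λ₀=141.9°): E=-195679.6459, N=-3371055.5011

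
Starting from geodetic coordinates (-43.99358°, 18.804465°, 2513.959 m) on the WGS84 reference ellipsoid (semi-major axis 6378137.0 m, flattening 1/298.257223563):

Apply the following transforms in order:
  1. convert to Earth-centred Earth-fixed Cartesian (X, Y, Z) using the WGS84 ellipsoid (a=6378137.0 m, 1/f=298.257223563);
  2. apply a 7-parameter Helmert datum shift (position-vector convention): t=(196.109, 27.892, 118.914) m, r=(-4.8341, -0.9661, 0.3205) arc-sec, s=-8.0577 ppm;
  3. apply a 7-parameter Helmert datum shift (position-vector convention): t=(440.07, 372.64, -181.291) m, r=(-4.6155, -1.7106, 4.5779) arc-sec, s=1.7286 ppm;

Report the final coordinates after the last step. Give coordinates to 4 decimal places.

start: φ=-43.993580°, λ=18.804465°, h=2513.959 m
→ ECEF (a=6378137.000, f=1/298.257223563): X=4352369.9716, Y=1482046.0905, Z=-4409324.5907
→ Helmert 7p (PV): X=4352549.3598, Y=1481965.4656, Z=-4409184.4958
→ Helmert 7p (PV): X=4353000.6288, Y=1482338.6066, Z=-4409370.4732

X=4353000.6288 m, Y=1482338.6066 m, Z=-4409370.4732 m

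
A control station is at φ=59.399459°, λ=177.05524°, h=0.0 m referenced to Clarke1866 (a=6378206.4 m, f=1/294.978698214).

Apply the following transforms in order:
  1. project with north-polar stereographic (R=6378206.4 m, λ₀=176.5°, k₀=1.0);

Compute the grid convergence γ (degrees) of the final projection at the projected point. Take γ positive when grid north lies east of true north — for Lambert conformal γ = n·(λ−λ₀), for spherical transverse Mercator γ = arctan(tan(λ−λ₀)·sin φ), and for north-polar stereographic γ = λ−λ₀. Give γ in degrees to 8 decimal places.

0.55524000

start: φ=59.399459°, λ=177.055240°, h=0.000 m
→ into stereo (λ₀=176.5°): φ=59.39945900°, λ−λ₀=0.55524000°
convergence γ = 0.55524000°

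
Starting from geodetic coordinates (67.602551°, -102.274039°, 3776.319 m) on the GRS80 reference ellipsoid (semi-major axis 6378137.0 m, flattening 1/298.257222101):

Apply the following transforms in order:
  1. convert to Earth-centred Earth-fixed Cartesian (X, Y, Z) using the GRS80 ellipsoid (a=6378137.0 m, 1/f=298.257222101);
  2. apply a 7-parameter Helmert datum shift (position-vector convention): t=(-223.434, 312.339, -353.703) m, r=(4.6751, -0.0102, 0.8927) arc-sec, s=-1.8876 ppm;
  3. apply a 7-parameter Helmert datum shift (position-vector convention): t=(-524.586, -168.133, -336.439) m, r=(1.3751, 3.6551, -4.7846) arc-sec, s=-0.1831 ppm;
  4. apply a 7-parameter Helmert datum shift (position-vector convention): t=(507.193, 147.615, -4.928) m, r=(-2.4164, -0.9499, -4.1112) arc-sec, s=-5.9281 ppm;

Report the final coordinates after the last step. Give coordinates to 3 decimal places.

start: φ=67.602551°, λ=-102.274039°, h=3776.319 m
→ ECEF (a=6378137.000, f=1/298.257222101): X=-518433.0463, Y=-2382935.5982, Z=5877836.2205
→ Helmert 7p (PV): X=-518645.4792, Y=-2382754.2289, Z=5877417.3864
→ Helmert 7p (PV): X=-519121.0912, Y=-2382949.0777, Z=5877073.1769
→ Helmert 7p (PV): X=-518685.3819, Y=-2382708.1397, Z=5877058.9345

X=-518685.382 m, Y=-2382708.140 m, Z=5877058.934 m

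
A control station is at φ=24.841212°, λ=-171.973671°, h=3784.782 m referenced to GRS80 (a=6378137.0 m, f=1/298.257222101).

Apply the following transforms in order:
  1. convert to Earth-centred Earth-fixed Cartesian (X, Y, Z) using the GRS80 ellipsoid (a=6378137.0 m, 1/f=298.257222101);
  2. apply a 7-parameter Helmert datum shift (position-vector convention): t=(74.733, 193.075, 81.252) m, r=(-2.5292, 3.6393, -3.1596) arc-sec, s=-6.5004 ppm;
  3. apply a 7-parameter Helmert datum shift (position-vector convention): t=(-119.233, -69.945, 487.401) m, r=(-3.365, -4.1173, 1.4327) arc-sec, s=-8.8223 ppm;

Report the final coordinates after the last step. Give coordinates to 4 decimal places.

start: φ=24.841212°, λ=-171.973671°, h=3784.782 m
→ ECEF (a=6378137.000, f=1/298.257222101): X=-5738093.7471, Y=-809125.5535, Z=2664712.9434
→ Helmert 7p (PV): X=-5737947.0930, Y=-808806.6481, Z=2664888.0364
→ Helmert 7p (PV): X=-5738063.2803, Y=-808865.8380, Z=2665250.5862

X=-5738063.2803 m, Y=-808865.8380 m, Z=2665250.5862 m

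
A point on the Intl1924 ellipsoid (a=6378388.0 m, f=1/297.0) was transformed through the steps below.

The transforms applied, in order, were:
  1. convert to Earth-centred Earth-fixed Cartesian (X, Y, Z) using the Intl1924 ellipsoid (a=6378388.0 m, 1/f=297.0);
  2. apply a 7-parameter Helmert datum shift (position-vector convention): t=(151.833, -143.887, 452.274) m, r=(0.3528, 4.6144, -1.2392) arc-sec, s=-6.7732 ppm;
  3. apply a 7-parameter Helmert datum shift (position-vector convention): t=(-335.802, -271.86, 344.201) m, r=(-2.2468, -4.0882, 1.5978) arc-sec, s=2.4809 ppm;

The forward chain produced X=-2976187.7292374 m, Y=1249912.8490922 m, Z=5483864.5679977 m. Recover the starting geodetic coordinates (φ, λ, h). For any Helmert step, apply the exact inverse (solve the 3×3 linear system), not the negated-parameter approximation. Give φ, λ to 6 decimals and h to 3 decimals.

start: X=-2976187.7292, Y=1249912.8491, Z=5483864.5680 m
→ Helmert⁻¹: X=-2975726.1750, Y=1250144.9270, Z=5483579.3599
→ Helmert⁻¹: X=-2976028.3395, Y=1250288.7816, Z=5483095.5085
→ geod (Bowring, a=6378388.000): φ=59.68259100°, λ=157.21175400°, h=308.8660 m

φ=59.682591°, λ=157.211754°, h=308.866 m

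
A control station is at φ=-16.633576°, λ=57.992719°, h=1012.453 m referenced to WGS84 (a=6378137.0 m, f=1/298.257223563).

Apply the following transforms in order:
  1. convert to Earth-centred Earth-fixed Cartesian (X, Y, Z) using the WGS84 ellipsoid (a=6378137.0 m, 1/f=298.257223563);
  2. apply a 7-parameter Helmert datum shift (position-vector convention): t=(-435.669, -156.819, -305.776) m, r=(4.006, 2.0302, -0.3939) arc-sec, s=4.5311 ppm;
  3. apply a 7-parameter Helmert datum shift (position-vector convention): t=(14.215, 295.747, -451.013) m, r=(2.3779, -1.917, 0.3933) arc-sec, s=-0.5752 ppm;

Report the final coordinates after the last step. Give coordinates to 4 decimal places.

X=3240117.6993 m, Y=5184677.1895 m, Z=-1814911.6108 m

start: φ=-16.633576°, λ=57.992719°, h=1012.453 m
→ ECEF (a=6378137.000, f=1/298.257223563): X=3240527.3121, Y=5184461.6067, Z=-1814306.3206
→ Helmert 7p (PV): X=3240098.3692, Y=5184357.3276, Z=-1814551.5219
→ Helmert 7p (PV): X=3240117.6993, Y=5184677.1895, Z=-1814911.6108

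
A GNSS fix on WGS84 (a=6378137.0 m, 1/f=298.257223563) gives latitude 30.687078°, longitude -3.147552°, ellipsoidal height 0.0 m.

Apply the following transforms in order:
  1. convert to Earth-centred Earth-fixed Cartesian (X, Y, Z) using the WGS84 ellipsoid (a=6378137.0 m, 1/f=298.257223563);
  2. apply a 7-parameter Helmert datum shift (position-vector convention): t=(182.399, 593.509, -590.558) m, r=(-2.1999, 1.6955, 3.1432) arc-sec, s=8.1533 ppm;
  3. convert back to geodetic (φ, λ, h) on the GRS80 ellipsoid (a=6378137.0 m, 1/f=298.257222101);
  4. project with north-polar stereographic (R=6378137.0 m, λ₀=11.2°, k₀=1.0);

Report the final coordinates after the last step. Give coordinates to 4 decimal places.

E=-1799128.7329 m, N=-7037724.1366 m

start: φ=30.687078°, λ=-3.147552°, h=0.000 m
→ ECEF (a=6378137.000, f=1/298.257223563): X=5481496.2682, Y=-301430.0832, Z=3236107.4625
→ Helmert 7p (PV): X=5481754.5540, Y=-300720.9858, Z=3235501.4460
→ geod (Bowring, a=6378137.000): φ=30.68136887°, λ=-3.14001474°, h=-120.9079 m
→ stereo (R=6378137.0, λ₀=11.2°): E=-1799128.7329, N=-7037724.1366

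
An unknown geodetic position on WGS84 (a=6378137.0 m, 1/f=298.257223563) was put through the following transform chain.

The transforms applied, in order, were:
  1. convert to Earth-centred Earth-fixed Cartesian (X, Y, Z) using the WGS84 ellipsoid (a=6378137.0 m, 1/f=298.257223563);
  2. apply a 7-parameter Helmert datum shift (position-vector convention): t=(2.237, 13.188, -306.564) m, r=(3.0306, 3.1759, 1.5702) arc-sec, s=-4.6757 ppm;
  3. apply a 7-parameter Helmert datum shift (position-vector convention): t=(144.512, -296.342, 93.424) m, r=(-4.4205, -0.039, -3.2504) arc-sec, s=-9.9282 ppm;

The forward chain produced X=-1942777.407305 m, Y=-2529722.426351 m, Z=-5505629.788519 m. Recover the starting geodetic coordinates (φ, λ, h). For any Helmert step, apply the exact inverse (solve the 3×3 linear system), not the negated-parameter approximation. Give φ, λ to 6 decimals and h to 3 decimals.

start: X=-1942777.4073, Y=-2529722.4264, Z=-5505629.7885 m
→ Helmert⁻¹: X=-1942902.3916, Y=-2529363.8177, Z=-5505831.7149
→ Helmert⁻¹: X=-1942848.1987, Y=-2529454.9340, Z=-5505543.6429
→ geod (Bowring, a=6378137.000): φ=-60.08197400°, λ=-127.52749400°, h=583.4330 m

φ=-60.081974°, λ=-127.527494°, h=583.433 m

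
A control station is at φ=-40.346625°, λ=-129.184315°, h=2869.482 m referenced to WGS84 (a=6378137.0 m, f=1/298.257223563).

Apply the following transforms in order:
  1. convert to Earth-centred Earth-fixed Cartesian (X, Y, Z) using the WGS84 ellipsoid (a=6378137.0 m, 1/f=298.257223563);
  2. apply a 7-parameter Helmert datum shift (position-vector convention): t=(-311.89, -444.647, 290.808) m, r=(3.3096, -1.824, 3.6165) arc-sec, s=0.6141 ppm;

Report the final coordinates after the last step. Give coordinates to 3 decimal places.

start: φ=-40.346625°, λ=-129.184315°, h=2869.482 m
→ ECEF (a=6378137.000, f=1/298.257223563): X=-3076990.8677, Y=-3774872.9511, Z=-4109252.2167
→ Helmert 7p (PV): X=-3077202.1231, Y=-3775307.9315, Z=-4109051.7114

X=-3077202.123 m, Y=-3775307.931 m, Z=-4109051.711 m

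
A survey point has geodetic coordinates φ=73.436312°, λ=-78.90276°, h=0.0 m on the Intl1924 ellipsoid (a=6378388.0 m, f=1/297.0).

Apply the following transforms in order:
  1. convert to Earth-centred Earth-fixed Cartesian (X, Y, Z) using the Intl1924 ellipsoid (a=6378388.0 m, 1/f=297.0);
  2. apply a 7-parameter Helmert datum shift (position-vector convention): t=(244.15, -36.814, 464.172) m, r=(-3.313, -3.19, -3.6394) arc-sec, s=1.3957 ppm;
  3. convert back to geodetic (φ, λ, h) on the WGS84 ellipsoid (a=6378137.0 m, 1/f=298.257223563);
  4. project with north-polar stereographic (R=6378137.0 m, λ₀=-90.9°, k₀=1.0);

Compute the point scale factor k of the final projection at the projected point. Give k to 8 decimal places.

1.02118506

start: φ=73.436312°, λ=-78.902760°, h=0.000 m
→ ECEF (a=6378388.000, f=1/297.0): X=351073.5552, Y=-1789893.2491, Z=6091446.8832
→ Helmert 7p (PV): X=351192.4059, Y=-1789840.9155, Z=6091953.7357
→ geod (Bowring, a=6378137.000): φ=73.43740249°, λ=-78.89877997°, h=644.7837 m
→ into stereo (λ₀=-90.9°): φ=73.43740249°, λ−λ₀=12.00122003°
scale k = 1.02118506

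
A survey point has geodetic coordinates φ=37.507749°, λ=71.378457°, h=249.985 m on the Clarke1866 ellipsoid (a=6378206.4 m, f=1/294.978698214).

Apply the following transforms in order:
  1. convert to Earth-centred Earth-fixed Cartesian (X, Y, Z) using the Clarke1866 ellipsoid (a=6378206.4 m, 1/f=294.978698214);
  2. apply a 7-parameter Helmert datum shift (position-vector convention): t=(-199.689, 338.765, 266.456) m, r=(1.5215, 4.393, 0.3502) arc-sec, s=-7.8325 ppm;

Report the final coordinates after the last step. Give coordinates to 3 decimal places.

X=1617580.098 m, Y=4801256.083 m, Z=3862442.266 m

start: φ=37.507749°, λ=71.378457°, h=249.985 m
→ ECEF (a=6378206.400, f=1/294.978698214): X=1617718.3524, Y=4800980.6646, Z=3862205.1008
→ Helmert 7p (PV): X=1617580.0976, Y=4801256.0834, Z=3862442.2663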